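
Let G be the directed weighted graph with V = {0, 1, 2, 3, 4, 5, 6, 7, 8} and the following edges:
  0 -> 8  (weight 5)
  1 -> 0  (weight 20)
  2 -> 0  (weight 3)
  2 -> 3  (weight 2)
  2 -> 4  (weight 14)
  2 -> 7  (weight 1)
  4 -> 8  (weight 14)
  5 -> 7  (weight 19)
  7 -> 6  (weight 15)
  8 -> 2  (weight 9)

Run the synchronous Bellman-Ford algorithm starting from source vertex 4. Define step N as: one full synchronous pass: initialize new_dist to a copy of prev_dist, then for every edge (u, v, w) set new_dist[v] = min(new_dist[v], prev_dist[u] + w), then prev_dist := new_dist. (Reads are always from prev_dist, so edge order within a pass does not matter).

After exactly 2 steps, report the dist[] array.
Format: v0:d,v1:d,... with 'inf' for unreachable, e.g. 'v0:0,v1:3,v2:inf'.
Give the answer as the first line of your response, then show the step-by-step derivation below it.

v0:inf,v1:inf,v2:23,v3:inf,v4:0,v5:inf,v6:inf,v7:inf,v8:14

step 1: dist = v0:inf,v1:inf,v2:inf,v3:inf,v4:0,v5:inf,v6:inf,v7:inf,v8:14
step 2: dist = v0:inf,v1:inf,v2:23,v3:inf,v4:0,v5:inf,v6:inf,v7:inf,v8:14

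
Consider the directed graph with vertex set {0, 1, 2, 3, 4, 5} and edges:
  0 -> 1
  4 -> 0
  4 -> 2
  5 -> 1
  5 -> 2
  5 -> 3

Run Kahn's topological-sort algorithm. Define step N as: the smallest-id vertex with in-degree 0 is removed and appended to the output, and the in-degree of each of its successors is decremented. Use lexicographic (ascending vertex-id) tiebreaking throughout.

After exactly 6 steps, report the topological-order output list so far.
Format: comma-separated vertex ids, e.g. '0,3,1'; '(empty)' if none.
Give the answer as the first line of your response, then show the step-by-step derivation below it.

4,0,5,1,2,3

step 1: output 4; order=[4]; indeg=(0,2,1,1,0,0)
step 2: output 0; order=[4,0]; indeg=(0,1,1,1,0,0)
step 3: output 5; order=[4,0,5]; indeg=(0,0,0,0,0,0)
step 4: output 1; order=[4,0,5,1]; indeg=(0,0,0,0,0,0)
step 5: output 2; order=[4,0,5,1,2]; indeg=(0,0,0,0,0,0)
step 6: output 3; order=[4,0,5,1,2,3]; indeg=(0,0,0,0,0,0)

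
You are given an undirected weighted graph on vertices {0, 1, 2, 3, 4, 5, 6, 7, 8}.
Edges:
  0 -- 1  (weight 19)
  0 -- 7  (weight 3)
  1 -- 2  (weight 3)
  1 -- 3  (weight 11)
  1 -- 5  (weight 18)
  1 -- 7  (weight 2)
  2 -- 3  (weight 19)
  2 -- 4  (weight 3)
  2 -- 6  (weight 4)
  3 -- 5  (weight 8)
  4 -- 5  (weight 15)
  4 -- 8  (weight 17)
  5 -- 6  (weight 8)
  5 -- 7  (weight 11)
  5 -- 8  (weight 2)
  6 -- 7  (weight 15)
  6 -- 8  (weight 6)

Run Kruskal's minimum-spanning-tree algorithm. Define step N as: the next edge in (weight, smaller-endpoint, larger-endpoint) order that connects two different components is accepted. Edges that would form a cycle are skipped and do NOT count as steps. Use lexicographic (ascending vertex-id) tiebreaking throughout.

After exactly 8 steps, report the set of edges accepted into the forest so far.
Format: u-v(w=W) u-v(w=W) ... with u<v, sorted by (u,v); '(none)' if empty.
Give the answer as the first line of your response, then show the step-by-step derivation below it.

0-7(w=3) 1-2(w=3) 1-7(w=2) 2-4(w=3) 2-6(w=4) 3-5(w=8) 5-8(w=2) 6-8(w=6)

step 1: add edge 1-7 (w=2); MST = {1-7(w=2)}
step 2: add edge 5-8 (w=2); MST = {1-7(w=2) 5-8(w=2)}
step 3: add edge 0-7 (w=3); MST = {0-7(w=3) 1-7(w=2) 5-8(w=2)}
step 4: add edge 1-2 (w=3); MST = {0-7(w=3) 1-2(w=3) 1-7(w=2) 5-8(w=2)}
step 5: add edge 2-4 (w=3); MST = {0-7(w=3) 1-2(w=3) 1-7(w=2) 2-4(w=3) 5-8(w=2)}
step 6: add edge 2-6 (w=4); MST = {0-7(w=3) 1-2(w=3) 1-7(w=2) 2-4(w=3) 2-6(w=4) 5-8(w=2)}
step 7: add edge 6-8 (w=6); MST = {0-7(w=3) 1-2(w=3) 1-7(w=2) 2-4(w=3) 2-6(w=4) 5-8(w=2) 6-8(w=6)}
step 8: add edge 3-5 (w=8); MST = {0-7(w=3) 1-2(w=3) 1-7(w=2) 2-4(w=3) 2-6(w=4) 3-5(w=8) 5-8(w=2) 6-8(w=6)}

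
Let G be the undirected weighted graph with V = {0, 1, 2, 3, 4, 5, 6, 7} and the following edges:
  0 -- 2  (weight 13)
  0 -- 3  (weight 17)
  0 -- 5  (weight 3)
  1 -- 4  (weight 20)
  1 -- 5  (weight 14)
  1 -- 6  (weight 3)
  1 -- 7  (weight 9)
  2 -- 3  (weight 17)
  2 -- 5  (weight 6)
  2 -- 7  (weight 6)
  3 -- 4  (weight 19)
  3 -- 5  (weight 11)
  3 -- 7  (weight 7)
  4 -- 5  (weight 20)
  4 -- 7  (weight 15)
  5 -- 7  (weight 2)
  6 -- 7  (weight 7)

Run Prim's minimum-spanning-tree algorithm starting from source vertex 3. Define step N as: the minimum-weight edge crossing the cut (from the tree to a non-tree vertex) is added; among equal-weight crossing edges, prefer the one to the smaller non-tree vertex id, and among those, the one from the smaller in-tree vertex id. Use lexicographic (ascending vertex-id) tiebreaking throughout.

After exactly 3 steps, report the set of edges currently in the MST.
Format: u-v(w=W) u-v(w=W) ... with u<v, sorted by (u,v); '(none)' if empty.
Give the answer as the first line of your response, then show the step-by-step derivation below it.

0-5(w=3) 3-7(w=7) 5-7(w=2)

step 1: add edge 3-7 (w=7); MST = {3-7(w=7)}
step 2: add edge 5-7 (w=2); MST = {3-7(w=7) 5-7(w=2)}
step 3: add edge 0-5 (w=3); MST = {0-5(w=3) 3-7(w=7) 5-7(w=2)}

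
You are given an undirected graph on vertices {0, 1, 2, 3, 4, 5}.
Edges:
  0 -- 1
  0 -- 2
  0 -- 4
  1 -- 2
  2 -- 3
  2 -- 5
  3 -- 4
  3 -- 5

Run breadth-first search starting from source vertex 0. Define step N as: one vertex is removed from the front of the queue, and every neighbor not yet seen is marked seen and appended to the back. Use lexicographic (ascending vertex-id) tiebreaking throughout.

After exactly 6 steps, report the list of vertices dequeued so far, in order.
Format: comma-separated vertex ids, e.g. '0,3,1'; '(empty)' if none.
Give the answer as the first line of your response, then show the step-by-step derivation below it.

0,1,2,4,3,5

step 1: dequeue 0; queue=[1,2,4]; order=0
step 2: dequeue 1; queue=[2,4]; order=0,1
step 3: dequeue 2; queue=[4,3,5]; order=0,1,2
step 4: dequeue 4; queue=[3,5]; order=0,1,2,4
step 5: dequeue 3; queue=[5]; order=0,1,2,4,3
step 6: dequeue 5; queue=[(empty)]; order=0,1,2,4,3,5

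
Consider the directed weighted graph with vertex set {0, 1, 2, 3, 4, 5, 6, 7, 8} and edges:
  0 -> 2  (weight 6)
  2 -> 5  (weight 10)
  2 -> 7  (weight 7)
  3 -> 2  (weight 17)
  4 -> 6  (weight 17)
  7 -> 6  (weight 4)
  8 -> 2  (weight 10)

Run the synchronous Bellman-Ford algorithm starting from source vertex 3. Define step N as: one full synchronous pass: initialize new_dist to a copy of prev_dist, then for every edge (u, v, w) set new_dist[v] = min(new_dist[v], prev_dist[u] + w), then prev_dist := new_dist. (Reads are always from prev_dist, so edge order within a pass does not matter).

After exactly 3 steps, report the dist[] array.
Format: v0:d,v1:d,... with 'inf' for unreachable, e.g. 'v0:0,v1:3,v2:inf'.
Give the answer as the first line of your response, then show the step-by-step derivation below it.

v0:inf,v1:inf,v2:17,v3:0,v4:inf,v5:27,v6:28,v7:24,v8:inf

step 1: dist = v0:inf,v1:inf,v2:17,v3:0,v4:inf,v5:inf,v6:inf,v7:inf,v8:inf
step 2: dist = v0:inf,v1:inf,v2:17,v3:0,v4:inf,v5:27,v6:inf,v7:24,v8:inf
step 3: dist = v0:inf,v1:inf,v2:17,v3:0,v4:inf,v5:27,v6:28,v7:24,v8:inf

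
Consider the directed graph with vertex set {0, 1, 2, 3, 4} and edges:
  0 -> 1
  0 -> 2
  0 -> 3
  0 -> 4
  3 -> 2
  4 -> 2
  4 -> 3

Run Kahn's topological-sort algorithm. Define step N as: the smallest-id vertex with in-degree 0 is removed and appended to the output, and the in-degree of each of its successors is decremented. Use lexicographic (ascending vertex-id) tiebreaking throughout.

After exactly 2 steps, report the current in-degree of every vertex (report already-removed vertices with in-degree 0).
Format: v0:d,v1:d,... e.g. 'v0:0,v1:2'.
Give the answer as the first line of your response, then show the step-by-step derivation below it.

v0:0,v1:0,v2:2,v3:1,v4:0

step 1: output 0; order=[0]; indeg=(0,0,2,1,0)
step 2: output 1; order=[0,1]; indeg=(0,0,2,1,0)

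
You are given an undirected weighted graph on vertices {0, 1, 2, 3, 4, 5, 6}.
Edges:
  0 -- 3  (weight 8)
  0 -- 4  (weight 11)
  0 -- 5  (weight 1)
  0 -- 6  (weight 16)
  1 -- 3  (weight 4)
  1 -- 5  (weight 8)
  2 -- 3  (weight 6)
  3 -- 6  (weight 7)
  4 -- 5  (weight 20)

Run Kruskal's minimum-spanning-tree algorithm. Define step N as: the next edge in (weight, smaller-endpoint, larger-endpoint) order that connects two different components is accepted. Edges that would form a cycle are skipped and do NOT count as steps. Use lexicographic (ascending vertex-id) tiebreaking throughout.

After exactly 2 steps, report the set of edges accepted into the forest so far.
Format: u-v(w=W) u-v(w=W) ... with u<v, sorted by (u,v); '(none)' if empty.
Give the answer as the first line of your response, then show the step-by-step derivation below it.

0-5(w=1) 1-3(w=4)

step 1: add edge 0-5 (w=1); MST = {0-5(w=1)}
step 2: add edge 1-3 (w=4); MST = {0-5(w=1) 1-3(w=4)}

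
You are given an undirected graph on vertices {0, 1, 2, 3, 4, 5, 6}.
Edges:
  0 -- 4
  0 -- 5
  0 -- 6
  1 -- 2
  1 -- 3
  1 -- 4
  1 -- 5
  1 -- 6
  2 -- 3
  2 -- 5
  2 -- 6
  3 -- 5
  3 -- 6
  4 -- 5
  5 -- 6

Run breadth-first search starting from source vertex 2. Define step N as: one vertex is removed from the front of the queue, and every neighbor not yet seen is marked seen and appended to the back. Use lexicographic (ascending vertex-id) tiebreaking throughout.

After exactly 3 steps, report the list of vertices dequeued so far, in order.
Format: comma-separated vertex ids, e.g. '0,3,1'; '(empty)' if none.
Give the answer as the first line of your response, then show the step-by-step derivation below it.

2,1,3

step 1: dequeue 2; queue=[1,3,5,6]; order=2
step 2: dequeue 1; queue=[3,5,6,4]; order=2,1
step 3: dequeue 3; queue=[5,6,4]; order=2,1,3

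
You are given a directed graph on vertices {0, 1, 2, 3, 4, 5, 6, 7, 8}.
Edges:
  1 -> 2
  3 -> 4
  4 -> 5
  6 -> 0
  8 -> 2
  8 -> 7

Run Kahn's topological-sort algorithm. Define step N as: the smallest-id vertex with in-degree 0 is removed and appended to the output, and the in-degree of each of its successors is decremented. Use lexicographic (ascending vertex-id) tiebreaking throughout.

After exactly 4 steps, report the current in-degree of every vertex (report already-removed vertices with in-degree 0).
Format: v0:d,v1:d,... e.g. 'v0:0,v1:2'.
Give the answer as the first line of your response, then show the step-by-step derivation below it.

v0:1,v1:0,v2:1,v3:0,v4:0,v5:0,v6:0,v7:1,v8:0

step 1: output 1; order=[1]; indeg=(1,0,1,0,1,1,0,1,0)
step 2: output 3; order=[1,3]; indeg=(1,0,1,0,0,1,0,1,0)
step 3: output 4; order=[1,3,4]; indeg=(1,0,1,0,0,0,0,1,0)
step 4: output 5; order=[1,3,4,5]; indeg=(1,0,1,0,0,0,0,1,0)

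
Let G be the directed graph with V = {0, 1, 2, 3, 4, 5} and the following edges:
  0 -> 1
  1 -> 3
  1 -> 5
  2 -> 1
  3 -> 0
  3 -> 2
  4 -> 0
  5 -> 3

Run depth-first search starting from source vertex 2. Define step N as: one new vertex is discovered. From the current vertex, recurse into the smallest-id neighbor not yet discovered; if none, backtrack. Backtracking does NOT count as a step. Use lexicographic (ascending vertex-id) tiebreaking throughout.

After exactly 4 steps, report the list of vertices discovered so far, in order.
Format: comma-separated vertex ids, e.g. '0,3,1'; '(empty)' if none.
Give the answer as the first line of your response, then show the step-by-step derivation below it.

2,1,3,0

step 1: discover 2; path=2; order=2
step 2: discover 1; path=2>1; order=2,1
step 3: discover 3; path=2>1>3; order=2,1,3
step 4: discover 0; path=2>1>3>0; order=2,1,3,0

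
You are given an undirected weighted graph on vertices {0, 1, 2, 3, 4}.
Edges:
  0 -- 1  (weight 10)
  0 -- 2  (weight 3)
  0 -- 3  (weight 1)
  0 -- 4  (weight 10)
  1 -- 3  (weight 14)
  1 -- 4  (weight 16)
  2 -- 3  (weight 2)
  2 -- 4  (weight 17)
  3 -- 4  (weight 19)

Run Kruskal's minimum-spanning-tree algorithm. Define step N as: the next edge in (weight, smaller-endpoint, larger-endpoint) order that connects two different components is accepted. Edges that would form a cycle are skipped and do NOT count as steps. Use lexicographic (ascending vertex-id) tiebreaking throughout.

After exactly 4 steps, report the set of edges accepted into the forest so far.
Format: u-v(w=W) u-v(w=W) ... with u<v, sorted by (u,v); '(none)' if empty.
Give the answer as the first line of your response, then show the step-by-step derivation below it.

0-1(w=10) 0-3(w=1) 0-4(w=10) 2-3(w=2)

step 1: add edge 0-3 (w=1); MST = {0-3(w=1)}
step 2: add edge 2-3 (w=2); MST = {0-3(w=1) 2-3(w=2)}
step 3: add edge 0-1 (w=10); MST = {0-1(w=10) 0-3(w=1) 2-3(w=2)}
step 4: add edge 0-4 (w=10); MST = {0-1(w=10) 0-3(w=1) 0-4(w=10) 2-3(w=2)}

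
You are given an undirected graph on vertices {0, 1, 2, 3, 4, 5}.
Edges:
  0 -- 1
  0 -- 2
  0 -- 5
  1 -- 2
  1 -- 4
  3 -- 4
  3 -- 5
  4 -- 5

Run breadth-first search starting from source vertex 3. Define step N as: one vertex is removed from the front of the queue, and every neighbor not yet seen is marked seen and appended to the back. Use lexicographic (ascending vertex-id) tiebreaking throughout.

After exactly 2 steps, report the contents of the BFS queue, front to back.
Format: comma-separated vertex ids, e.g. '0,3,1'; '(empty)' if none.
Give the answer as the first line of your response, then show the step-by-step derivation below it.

5,1

step 1: dequeue 3; queue=[4,5]; order=3
step 2: dequeue 4; queue=[5,1]; order=3,4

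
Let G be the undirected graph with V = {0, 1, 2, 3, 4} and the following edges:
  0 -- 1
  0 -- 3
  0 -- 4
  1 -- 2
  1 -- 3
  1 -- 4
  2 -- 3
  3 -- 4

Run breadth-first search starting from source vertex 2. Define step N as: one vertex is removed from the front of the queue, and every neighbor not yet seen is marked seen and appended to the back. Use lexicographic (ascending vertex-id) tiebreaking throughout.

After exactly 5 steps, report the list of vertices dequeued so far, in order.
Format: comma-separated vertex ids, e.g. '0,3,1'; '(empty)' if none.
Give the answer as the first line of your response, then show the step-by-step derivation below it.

2,1,3,0,4

step 1: dequeue 2; queue=[1,3]; order=2
step 2: dequeue 1; queue=[3,0,4]; order=2,1
step 3: dequeue 3; queue=[0,4]; order=2,1,3
step 4: dequeue 0; queue=[4]; order=2,1,3,0
step 5: dequeue 4; queue=[(empty)]; order=2,1,3,0,4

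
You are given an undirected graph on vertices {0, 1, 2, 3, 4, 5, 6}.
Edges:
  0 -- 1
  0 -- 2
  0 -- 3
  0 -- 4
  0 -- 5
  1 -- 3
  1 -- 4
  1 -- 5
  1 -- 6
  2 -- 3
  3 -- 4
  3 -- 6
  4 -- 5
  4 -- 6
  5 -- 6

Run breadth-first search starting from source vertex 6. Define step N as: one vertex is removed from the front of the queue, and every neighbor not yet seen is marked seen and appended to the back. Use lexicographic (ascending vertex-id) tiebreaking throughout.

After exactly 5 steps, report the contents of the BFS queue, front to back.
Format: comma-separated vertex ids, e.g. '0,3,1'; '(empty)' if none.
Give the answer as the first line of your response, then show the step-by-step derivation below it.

0,2

step 1: dequeue 6; queue=[1,3,4,5]; order=6
step 2: dequeue 1; queue=[3,4,5,0]; order=6,1
step 3: dequeue 3; queue=[4,5,0,2]; order=6,1,3
step 4: dequeue 4; queue=[5,0,2]; order=6,1,3,4
step 5: dequeue 5; queue=[0,2]; order=6,1,3,4,5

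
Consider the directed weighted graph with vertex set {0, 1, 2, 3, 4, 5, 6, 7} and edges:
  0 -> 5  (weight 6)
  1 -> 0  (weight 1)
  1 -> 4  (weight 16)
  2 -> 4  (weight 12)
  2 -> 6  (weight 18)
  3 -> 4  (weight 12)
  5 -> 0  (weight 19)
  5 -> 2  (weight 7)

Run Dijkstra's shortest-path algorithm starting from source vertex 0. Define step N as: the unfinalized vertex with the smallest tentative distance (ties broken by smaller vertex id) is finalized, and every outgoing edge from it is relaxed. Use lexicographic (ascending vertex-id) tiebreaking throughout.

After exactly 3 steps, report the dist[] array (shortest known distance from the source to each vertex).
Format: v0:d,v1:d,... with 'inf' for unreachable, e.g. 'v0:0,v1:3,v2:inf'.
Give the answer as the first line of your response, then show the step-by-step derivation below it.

v0:0,v1:inf,v2:13,v3:inf,v4:25,v5:6,v6:31,v7:inf

step 1: dist = v0:0,v1:inf,v2:inf,v3:inf,v4:inf,v5:6,v6:inf,v7:inf
step 2: dist = v0:0,v1:inf,v2:13,v3:inf,v4:inf,v5:6,v6:inf,v7:inf
step 3: dist = v0:0,v1:inf,v2:13,v3:inf,v4:25,v5:6,v6:31,v7:inf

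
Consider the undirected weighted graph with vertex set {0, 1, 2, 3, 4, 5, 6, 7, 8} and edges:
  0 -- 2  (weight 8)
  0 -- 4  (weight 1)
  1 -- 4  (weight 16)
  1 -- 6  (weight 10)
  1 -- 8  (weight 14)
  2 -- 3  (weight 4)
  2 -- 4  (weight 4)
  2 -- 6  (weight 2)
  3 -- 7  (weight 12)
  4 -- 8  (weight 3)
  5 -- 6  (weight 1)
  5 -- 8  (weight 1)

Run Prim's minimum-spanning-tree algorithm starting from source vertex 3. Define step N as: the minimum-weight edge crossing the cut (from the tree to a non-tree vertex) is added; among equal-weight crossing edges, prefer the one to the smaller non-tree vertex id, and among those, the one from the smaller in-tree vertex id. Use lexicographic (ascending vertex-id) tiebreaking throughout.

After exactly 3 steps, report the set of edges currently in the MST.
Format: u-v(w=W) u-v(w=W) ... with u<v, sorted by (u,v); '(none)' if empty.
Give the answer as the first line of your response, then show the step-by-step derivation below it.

2-3(w=4) 2-6(w=2) 5-6(w=1)

step 1: add edge 2-3 (w=4); MST = {2-3(w=4)}
step 2: add edge 2-6 (w=2); MST = {2-3(w=4) 2-6(w=2)}
step 3: add edge 5-6 (w=1); MST = {2-3(w=4) 2-6(w=2) 5-6(w=1)}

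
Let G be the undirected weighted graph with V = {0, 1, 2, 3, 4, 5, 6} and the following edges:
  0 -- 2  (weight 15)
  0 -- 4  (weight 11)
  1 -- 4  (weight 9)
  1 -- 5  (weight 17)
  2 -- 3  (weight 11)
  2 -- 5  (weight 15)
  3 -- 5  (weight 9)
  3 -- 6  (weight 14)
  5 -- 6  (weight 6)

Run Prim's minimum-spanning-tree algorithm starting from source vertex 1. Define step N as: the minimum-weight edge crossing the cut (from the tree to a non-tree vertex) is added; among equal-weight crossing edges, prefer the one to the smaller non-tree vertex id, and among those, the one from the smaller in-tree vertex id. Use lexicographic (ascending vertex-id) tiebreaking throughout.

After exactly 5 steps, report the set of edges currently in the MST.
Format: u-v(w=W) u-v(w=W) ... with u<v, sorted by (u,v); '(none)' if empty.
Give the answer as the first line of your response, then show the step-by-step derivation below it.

0-2(w=15) 0-4(w=11) 1-4(w=9) 2-3(w=11) 3-5(w=9)

step 1: add edge 1-4 (w=9); MST = {1-4(w=9)}
step 2: add edge 0-4 (w=11); MST = {0-4(w=11) 1-4(w=9)}
step 3: add edge 0-2 (w=15); MST = {0-2(w=15) 0-4(w=11) 1-4(w=9)}
step 4: add edge 2-3 (w=11); MST = {0-2(w=15) 0-4(w=11) 1-4(w=9) 2-3(w=11)}
step 5: add edge 3-5 (w=9); MST = {0-2(w=15) 0-4(w=11) 1-4(w=9) 2-3(w=11) 3-5(w=9)}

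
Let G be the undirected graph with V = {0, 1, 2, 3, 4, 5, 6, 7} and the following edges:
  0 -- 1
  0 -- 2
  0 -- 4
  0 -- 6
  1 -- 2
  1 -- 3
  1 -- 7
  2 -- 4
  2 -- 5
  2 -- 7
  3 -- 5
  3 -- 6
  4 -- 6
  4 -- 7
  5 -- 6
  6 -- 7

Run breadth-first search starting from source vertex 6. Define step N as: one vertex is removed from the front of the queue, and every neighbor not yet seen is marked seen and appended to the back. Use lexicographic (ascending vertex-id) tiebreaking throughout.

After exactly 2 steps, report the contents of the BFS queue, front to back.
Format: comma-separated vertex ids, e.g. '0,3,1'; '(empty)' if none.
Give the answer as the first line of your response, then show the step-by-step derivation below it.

3,4,5,7,1,2

step 1: dequeue 6; queue=[0,3,4,5,7]; order=6
step 2: dequeue 0; queue=[3,4,5,7,1,2]; order=6,0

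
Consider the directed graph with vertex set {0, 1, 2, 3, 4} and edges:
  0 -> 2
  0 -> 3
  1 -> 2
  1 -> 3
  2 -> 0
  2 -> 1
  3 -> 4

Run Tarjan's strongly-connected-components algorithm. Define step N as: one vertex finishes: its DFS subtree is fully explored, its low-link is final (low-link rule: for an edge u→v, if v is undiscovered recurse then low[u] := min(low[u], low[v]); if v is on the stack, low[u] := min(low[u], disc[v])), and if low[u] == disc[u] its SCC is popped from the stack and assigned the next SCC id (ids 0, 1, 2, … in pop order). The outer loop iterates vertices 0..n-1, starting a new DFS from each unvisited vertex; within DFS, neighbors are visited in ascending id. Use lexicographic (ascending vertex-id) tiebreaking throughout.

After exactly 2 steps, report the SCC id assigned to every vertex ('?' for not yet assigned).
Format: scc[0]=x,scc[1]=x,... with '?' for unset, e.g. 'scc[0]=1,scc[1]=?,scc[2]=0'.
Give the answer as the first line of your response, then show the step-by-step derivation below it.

scc[0]=?,scc[1]=?,scc[2]=?,scc[3]=1,scc[4]=0

step 1: low=(low[0]=0,low[1]=1,low[2]=0,low[3]=3,low[4]=4); scc=(scc[0]=?,scc[1]=?,scc[2]=?,scc[3]=?,scc[4]=0)
step 2: low=(low[0]=0,low[1]=1,low[2]=0,low[3]=3,low[4]=4); scc=(scc[0]=?,scc[1]=?,scc[2]=?,scc[3]=1,scc[4]=0)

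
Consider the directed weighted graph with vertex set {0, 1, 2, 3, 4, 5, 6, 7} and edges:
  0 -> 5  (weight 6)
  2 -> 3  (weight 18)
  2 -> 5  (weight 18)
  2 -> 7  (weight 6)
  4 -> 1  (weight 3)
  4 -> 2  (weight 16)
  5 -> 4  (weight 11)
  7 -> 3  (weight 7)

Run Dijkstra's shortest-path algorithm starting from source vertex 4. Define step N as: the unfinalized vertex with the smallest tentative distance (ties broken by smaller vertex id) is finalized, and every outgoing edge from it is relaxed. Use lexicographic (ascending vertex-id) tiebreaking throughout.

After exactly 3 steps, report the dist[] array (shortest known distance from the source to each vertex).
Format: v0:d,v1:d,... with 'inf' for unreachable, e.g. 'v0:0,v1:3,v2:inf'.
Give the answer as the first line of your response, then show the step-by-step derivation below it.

v0:inf,v1:3,v2:16,v3:34,v4:0,v5:34,v6:inf,v7:22

step 1: dist = v0:inf,v1:3,v2:16,v3:inf,v4:0,v5:inf,v6:inf,v7:inf
step 2: dist = v0:inf,v1:3,v2:16,v3:inf,v4:0,v5:inf,v6:inf,v7:inf
step 3: dist = v0:inf,v1:3,v2:16,v3:34,v4:0,v5:34,v6:inf,v7:22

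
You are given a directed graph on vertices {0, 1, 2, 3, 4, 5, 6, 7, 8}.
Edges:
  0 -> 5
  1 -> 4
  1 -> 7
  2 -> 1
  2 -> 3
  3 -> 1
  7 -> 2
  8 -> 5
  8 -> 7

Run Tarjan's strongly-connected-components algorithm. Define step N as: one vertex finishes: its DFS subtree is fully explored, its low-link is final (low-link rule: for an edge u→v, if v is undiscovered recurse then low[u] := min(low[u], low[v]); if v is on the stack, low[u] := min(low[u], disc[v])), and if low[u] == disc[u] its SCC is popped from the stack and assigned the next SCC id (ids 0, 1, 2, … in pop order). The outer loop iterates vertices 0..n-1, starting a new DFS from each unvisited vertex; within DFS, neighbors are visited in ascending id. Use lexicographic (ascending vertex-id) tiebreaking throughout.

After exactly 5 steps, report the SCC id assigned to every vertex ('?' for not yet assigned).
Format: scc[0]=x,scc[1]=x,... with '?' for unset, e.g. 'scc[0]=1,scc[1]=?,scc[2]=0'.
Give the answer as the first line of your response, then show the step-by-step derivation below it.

scc[0]=1,scc[1]=?,scc[2]=?,scc[3]=?,scc[4]=2,scc[5]=0,scc[6]=?,scc[7]=?,scc[8]=?

step 1: low=(low[0]=0,low[1]=?,low[2]=?,low[3]=?,low[4]=?,low[5]=1,low[6]=?,low[7]=?,low[8]=?); scc=(scc[0]=?,scc[1]=?,scc[2]=?,scc[3]=?,scc[4]=?,scc[5]=0,scc[6]=?,scc[7]=?,scc[8]=?)
step 2: low=(low[0]=0,low[1]=?,low[2]=?,low[3]=?,low[4]=?,low[5]=1,low[6]=?,low[7]=?,low[8]=?); scc=(scc[0]=1,scc[1]=?,scc[2]=?,scc[3]=?,scc[4]=?,scc[5]=0,scc[6]=?,scc[7]=?,scc[8]=?)
step 3: low=(low[0]=0,low[1]=2,low[2]=?,low[3]=?,low[4]=3,low[5]=1,low[6]=?,low[7]=?,low[8]=?); scc=(scc[0]=1,scc[1]=?,scc[2]=?,scc[3]=?,scc[4]=2,scc[5]=0,scc[6]=?,scc[7]=?,scc[8]=?)
step 4: low=(low[0]=0,low[1]=2,low[2]=2,low[3]=2,low[4]=3,low[5]=1,low[6]=?,low[7]=4,low[8]=?); scc=(scc[0]=1,scc[1]=?,scc[2]=?,scc[3]=?,scc[4]=2,scc[5]=0,scc[6]=?,scc[7]=?,scc[8]=?)
step 5: low=(low[0]=0,low[1]=2,low[2]=2,low[3]=2,low[4]=3,low[5]=1,low[6]=?,low[7]=4,low[8]=?); scc=(scc[0]=1,scc[1]=?,scc[2]=?,scc[3]=?,scc[4]=2,scc[5]=0,scc[6]=?,scc[7]=?,scc[8]=?)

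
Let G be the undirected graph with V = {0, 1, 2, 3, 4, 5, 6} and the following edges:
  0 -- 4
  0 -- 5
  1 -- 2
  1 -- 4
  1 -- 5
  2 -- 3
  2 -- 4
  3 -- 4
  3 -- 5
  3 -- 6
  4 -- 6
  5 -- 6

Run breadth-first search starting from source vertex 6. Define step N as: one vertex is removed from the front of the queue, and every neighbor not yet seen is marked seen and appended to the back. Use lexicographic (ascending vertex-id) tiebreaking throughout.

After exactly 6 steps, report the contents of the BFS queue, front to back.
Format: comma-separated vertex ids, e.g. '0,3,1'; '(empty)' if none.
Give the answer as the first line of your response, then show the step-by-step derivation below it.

1

step 1: dequeue 6; queue=[3,4,5]; order=6
step 2: dequeue 3; queue=[4,5,2]; order=6,3
step 3: dequeue 4; queue=[5,2,0,1]; order=6,3,4
step 4: dequeue 5; queue=[2,0,1]; order=6,3,4,5
step 5: dequeue 2; queue=[0,1]; order=6,3,4,5,2
step 6: dequeue 0; queue=[1]; order=6,3,4,5,2,0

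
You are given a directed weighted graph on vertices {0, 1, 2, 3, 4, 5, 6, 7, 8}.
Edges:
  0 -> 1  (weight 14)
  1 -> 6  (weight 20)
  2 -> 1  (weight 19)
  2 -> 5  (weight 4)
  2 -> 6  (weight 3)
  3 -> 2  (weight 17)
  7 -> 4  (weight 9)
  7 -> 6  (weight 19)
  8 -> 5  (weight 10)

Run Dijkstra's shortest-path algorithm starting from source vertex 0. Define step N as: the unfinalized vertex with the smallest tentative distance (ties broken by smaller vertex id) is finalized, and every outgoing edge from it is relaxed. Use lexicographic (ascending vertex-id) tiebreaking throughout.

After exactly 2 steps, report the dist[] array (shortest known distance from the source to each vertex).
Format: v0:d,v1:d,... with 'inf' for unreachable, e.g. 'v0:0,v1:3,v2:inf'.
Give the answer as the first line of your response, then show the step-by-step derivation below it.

v0:0,v1:14,v2:inf,v3:inf,v4:inf,v5:inf,v6:34,v7:inf,v8:inf

step 1: dist = v0:0,v1:14,v2:inf,v3:inf,v4:inf,v5:inf,v6:inf,v7:inf,v8:inf
step 2: dist = v0:0,v1:14,v2:inf,v3:inf,v4:inf,v5:inf,v6:34,v7:inf,v8:inf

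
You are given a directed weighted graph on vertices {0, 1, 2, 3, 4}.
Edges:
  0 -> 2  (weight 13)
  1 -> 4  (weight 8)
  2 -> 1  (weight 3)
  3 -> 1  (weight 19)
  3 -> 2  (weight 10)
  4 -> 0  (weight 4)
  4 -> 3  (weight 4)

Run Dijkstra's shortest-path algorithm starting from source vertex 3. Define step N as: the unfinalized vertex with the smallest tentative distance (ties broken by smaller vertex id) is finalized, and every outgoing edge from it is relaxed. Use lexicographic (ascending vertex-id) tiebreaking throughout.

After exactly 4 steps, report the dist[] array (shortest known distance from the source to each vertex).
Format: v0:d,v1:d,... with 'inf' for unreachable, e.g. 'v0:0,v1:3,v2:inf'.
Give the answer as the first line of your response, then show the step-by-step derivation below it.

v0:25,v1:13,v2:10,v3:0,v4:21

step 1: dist = v0:inf,v1:19,v2:10,v3:0,v4:inf
step 2: dist = v0:inf,v1:13,v2:10,v3:0,v4:inf
step 3: dist = v0:inf,v1:13,v2:10,v3:0,v4:21
step 4: dist = v0:25,v1:13,v2:10,v3:0,v4:21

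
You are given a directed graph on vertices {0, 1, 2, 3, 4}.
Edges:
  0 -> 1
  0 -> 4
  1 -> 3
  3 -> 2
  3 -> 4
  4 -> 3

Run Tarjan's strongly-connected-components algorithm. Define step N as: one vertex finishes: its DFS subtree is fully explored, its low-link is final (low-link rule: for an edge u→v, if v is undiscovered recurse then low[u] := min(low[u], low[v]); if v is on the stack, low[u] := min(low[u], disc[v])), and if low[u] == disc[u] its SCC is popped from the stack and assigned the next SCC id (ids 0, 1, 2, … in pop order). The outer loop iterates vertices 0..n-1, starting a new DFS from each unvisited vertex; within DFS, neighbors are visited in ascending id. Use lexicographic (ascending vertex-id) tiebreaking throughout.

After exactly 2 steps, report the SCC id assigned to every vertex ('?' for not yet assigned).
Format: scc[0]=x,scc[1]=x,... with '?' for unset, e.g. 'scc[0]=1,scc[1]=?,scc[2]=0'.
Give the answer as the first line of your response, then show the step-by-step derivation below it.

scc[0]=?,scc[1]=?,scc[2]=0,scc[3]=?,scc[4]=?

step 1: low=(low[0]=0,low[1]=1,low[2]=3,low[3]=2,low[4]=?); scc=(scc[0]=?,scc[1]=?,scc[2]=0,scc[3]=?,scc[4]=?)
step 2: low=(low[0]=0,low[1]=1,low[2]=3,low[3]=2,low[4]=2); scc=(scc[0]=?,scc[1]=?,scc[2]=0,scc[3]=?,scc[4]=?)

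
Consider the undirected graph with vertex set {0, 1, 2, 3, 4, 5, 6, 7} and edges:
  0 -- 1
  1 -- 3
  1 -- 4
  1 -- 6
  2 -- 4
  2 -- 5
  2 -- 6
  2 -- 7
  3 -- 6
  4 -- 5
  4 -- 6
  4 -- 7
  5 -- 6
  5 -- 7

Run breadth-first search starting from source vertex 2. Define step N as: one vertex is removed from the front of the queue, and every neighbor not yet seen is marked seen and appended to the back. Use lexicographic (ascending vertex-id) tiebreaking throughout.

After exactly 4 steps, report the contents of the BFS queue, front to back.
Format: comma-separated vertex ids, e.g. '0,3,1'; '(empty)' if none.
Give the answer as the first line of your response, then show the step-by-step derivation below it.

7,1,3

step 1: dequeue 2; queue=[4,5,6,7]; order=2
step 2: dequeue 4; queue=[5,6,7,1]; order=2,4
step 3: dequeue 5; queue=[6,7,1]; order=2,4,5
step 4: dequeue 6; queue=[7,1,3]; order=2,4,5,6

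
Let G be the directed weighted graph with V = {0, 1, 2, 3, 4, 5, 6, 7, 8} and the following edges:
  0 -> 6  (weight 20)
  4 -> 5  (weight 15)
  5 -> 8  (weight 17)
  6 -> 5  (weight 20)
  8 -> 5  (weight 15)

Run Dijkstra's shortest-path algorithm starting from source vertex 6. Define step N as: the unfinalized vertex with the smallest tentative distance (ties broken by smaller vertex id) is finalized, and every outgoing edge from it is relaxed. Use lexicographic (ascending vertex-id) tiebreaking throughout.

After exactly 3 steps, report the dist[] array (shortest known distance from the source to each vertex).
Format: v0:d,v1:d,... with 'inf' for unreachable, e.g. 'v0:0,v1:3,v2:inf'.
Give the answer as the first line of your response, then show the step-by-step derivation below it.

v0:inf,v1:inf,v2:inf,v3:inf,v4:inf,v5:20,v6:0,v7:inf,v8:37

step 1: dist = v0:inf,v1:inf,v2:inf,v3:inf,v4:inf,v5:20,v6:0,v7:inf,v8:inf
step 2: dist = v0:inf,v1:inf,v2:inf,v3:inf,v4:inf,v5:20,v6:0,v7:inf,v8:37
step 3: dist = v0:inf,v1:inf,v2:inf,v3:inf,v4:inf,v5:20,v6:0,v7:inf,v8:37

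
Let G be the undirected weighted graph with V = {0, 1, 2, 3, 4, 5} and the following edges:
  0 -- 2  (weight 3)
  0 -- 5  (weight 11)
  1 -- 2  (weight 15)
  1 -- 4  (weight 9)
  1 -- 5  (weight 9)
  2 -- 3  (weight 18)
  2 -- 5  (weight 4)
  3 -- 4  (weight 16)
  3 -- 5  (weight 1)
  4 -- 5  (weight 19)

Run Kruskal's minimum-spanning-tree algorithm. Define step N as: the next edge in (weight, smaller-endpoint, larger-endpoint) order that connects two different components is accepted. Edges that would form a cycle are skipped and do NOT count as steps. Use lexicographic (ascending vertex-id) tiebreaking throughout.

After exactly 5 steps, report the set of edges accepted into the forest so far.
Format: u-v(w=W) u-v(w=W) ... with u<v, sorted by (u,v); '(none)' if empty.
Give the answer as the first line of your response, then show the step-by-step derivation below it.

0-2(w=3) 1-4(w=9) 1-5(w=9) 2-5(w=4) 3-5(w=1)

step 1: add edge 3-5 (w=1); MST = {3-5(w=1)}
step 2: add edge 0-2 (w=3); MST = {0-2(w=3) 3-5(w=1)}
step 3: add edge 2-5 (w=4); MST = {0-2(w=3) 2-5(w=4) 3-5(w=1)}
step 4: add edge 1-4 (w=9); MST = {0-2(w=3) 1-4(w=9) 2-5(w=4) 3-5(w=1)}
step 5: add edge 1-5 (w=9); MST = {0-2(w=3) 1-4(w=9) 1-5(w=9) 2-5(w=4) 3-5(w=1)}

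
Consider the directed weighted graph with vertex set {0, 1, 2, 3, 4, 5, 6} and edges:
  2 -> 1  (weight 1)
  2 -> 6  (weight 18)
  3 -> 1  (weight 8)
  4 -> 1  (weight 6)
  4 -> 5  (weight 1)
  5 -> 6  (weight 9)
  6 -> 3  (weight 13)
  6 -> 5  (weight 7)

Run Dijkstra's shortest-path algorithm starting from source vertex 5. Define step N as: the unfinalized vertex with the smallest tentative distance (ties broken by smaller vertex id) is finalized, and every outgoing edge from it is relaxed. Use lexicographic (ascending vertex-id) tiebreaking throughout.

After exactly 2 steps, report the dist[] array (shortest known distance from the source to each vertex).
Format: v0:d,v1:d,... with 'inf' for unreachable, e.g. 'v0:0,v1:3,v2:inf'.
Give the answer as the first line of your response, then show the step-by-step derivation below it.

v0:inf,v1:inf,v2:inf,v3:22,v4:inf,v5:0,v6:9

step 1: dist = v0:inf,v1:inf,v2:inf,v3:inf,v4:inf,v5:0,v6:9
step 2: dist = v0:inf,v1:inf,v2:inf,v3:22,v4:inf,v5:0,v6:9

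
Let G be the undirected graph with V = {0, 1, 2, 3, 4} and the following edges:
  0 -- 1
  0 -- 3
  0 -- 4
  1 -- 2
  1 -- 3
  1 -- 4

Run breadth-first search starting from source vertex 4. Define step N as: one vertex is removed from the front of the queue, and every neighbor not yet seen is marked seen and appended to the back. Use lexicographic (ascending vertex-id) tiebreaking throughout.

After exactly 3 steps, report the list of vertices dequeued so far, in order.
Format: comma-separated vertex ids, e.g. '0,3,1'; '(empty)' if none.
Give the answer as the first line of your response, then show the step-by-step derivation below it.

4,0,1

step 1: dequeue 4; queue=[0,1]; order=4
step 2: dequeue 0; queue=[1,3]; order=4,0
step 3: dequeue 1; queue=[3,2]; order=4,0,1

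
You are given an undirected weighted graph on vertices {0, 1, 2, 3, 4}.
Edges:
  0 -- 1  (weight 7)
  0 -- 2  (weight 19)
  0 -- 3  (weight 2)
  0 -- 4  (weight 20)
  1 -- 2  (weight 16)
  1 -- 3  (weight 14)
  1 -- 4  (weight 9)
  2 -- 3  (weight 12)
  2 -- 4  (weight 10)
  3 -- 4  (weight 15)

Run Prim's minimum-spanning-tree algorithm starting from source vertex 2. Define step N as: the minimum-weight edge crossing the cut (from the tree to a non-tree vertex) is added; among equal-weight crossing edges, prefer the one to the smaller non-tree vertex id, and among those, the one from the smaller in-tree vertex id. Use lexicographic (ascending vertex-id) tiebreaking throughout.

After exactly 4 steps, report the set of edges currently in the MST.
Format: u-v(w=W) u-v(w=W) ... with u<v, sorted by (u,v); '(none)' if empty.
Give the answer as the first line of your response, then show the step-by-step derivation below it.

0-1(w=7) 0-3(w=2) 1-4(w=9) 2-4(w=10)

step 1: add edge 2-4 (w=10); MST = {2-4(w=10)}
step 2: add edge 1-4 (w=9); MST = {1-4(w=9) 2-4(w=10)}
step 3: add edge 0-1 (w=7); MST = {0-1(w=7) 1-4(w=9) 2-4(w=10)}
step 4: add edge 0-3 (w=2); MST = {0-1(w=7) 0-3(w=2) 1-4(w=9) 2-4(w=10)}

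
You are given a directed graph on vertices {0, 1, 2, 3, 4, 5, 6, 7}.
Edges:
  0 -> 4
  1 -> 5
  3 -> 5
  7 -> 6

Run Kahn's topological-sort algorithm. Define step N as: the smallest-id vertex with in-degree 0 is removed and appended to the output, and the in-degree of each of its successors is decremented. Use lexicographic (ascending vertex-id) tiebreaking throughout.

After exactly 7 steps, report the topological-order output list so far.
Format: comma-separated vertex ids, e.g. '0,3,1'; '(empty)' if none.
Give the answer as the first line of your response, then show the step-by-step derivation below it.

0,1,2,3,4,5,7

step 1: output 0; order=[0]; indeg=(0,0,0,0,0,2,1,0)
step 2: output 1; order=[0,1]; indeg=(0,0,0,0,0,1,1,0)
step 3: output 2; order=[0,1,2]; indeg=(0,0,0,0,0,1,1,0)
step 4: output 3; order=[0,1,2,3]; indeg=(0,0,0,0,0,0,1,0)
step 5: output 4; order=[0,1,2,3,4]; indeg=(0,0,0,0,0,0,1,0)
step 6: output 5; order=[0,1,2,3,4,5]; indeg=(0,0,0,0,0,0,1,0)
step 7: output 7; order=[0,1,2,3,4,5,7]; indeg=(0,0,0,0,0,0,0,0)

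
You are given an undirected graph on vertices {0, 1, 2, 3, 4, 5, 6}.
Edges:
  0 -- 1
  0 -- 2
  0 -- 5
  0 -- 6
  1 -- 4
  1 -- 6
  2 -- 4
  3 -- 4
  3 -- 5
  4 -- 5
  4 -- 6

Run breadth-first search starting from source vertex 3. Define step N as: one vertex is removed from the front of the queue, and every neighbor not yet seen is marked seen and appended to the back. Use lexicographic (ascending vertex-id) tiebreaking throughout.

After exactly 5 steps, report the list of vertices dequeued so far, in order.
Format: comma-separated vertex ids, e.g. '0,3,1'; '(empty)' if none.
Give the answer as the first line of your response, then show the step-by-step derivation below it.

3,4,5,1,2

step 1: dequeue 3; queue=[4,5]; order=3
step 2: dequeue 4; queue=[5,1,2,6]; order=3,4
step 3: dequeue 5; queue=[1,2,6,0]; order=3,4,5
step 4: dequeue 1; queue=[2,6,0]; order=3,4,5,1
step 5: dequeue 2; queue=[6,0]; order=3,4,5,1,2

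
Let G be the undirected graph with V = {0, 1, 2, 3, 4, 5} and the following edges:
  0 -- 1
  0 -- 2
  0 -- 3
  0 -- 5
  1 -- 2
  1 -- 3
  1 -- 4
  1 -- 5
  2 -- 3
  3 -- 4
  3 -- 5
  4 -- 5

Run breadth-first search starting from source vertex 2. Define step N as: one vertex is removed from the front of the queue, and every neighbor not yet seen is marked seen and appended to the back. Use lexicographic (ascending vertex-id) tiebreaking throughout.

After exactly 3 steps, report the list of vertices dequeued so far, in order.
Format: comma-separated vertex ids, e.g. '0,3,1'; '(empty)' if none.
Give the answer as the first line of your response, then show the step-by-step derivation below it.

2,0,1

step 1: dequeue 2; queue=[0,1,3]; order=2
step 2: dequeue 0; queue=[1,3,5]; order=2,0
step 3: dequeue 1; queue=[3,5,4]; order=2,0,1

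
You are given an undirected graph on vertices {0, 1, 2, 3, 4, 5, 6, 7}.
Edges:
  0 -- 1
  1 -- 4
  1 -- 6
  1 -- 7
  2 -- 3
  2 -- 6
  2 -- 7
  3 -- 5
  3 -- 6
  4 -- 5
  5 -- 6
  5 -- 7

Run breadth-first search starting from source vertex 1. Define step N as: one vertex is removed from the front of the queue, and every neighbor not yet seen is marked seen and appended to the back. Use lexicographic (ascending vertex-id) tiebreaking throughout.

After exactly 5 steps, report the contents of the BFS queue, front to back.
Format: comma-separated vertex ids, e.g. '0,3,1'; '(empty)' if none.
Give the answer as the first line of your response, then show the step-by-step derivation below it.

5,2,3

step 1: dequeue 1; queue=[0,4,6,7]; order=1
step 2: dequeue 0; queue=[4,6,7]; order=1,0
step 3: dequeue 4; queue=[6,7,5]; order=1,0,4
step 4: dequeue 6; queue=[7,5,2,3]; order=1,0,4,6
step 5: dequeue 7; queue=[5,2,3]; order=1,0,4,6,7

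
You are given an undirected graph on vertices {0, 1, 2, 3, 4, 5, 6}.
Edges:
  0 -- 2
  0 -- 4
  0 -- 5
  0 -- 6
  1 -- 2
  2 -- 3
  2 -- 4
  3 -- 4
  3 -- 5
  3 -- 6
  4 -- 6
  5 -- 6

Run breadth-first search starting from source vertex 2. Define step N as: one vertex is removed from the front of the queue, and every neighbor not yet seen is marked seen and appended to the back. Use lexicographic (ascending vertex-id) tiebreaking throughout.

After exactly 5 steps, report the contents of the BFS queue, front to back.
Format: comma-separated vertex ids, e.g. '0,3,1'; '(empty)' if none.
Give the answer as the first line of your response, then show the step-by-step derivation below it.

5,6

step 1: dequeue 2; queue=[0,1,3,4]; order=2
step 2: dequeue 0; queue=[1,3,4,5,6]; order=2,0
step 3: dequeue 1; queue=[3,4,5,6]; order=2,0,1
step 4: dequeue 3; queue=[4,5,6]; order=2,0,1,3
step 5: dequeue 4; queue=[5,6]; order=2,0,1,3,4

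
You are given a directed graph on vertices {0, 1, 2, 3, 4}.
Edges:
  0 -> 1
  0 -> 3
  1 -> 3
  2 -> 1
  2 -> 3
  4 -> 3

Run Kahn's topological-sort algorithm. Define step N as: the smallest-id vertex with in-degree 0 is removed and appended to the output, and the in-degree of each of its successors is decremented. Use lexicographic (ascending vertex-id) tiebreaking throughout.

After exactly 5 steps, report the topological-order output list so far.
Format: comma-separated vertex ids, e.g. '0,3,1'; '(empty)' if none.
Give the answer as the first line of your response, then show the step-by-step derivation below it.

0,2,1,4,3

step 1: output 0; order=[0]; indeg=(0,1,0,3,0)
step 2: output 2; order=[0,2]; indeg=(0,0,0,2,0)
step 3: output 1; order=[0,2,1]; indeg=(0,0,0,1,0)
step 4: output 4; order=[0,2,1,4]; indeg=(0,0,0,0,0)
step 5: output 3; order=[0,2,1,4,3]; indeg=(0,0,0,0,0)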